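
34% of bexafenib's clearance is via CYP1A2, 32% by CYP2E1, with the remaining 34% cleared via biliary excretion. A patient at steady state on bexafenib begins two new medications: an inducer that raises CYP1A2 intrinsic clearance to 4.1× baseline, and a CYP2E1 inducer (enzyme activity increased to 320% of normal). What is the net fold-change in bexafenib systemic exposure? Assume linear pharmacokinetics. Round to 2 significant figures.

CYP1A2: 0.34 × 4.1 = 1.394
CYP2E1: 0.32 × 3.2 = 1.024
Other: 0.34 (unchanged)
Relative clearance = 1.394 + 1.024 + 0.34 = 2.758.
Net systemic exposure ratio = 1 / 2.758 = 0.36.

0.36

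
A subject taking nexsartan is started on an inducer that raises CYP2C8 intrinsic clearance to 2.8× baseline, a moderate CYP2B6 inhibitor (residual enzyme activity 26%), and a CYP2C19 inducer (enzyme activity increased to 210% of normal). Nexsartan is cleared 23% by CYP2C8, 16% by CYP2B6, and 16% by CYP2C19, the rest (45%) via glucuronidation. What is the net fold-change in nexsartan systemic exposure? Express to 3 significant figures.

The CYP2C8 pathway (23% of clearance) increases to 2.8× activity: 0.23 × 2.8 = 0.644.
The CYP2B6 pathway (16% of clearance) drops to 0.26× activity: 0.16 × 0.26 = 0.0416.
The CYP2C19 pathway (16% of clearance) rises to 2.1× activity: 0.16 × 2.1 = 0.336.
The remaining 45% of clearance is unaffected.
New clearance relative to baseline: 0.644 + 0.0416 + 0.336 + 0.45 = 1.4716.
Systemic exposure ∝ 1/CL: fold-change = 1 / 1.4716 = 0.680.

0.680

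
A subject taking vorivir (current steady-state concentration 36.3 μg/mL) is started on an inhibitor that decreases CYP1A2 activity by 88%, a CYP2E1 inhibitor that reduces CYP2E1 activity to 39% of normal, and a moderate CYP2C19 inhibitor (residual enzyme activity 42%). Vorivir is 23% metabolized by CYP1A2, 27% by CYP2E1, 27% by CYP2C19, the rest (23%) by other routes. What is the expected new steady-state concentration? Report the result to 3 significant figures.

The CYP1A2 pathway (23% of clearance) is reduced to 0.12× activity: 0.23 × 0.12 = 0.0276.
The CYP2E1 pathway (27% of clearance) is reduced to 0.39× activity: 0.27 × 0.39 = 0.1053.
The CYP2C19 pathway (27% of clearance) drops to 0.42× activity: 0.27 × 0.42 = 0.1134.
The remaining 23% of clearance is unaffected.
New clearance relative to baseline: 0.0276 + 0.1053 + 0.1134 + 0.23 = 0.4763.
Dividing the baseline by the relative clearance: 36.3 / 0.4763 = 76.2 μg/mL.

76.2 μg/mL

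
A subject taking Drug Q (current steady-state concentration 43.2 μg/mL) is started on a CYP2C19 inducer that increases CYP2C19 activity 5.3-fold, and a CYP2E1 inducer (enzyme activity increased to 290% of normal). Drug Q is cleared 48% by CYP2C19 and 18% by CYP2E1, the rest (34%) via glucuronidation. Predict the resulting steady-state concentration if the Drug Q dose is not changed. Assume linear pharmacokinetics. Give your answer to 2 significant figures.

13 μg/mL

The CYP2C19 pathway (48% of clearance) increases to 5.3× activity: 0.48 × 5.3 = 2.544.
The CYP2E1 pathway (18% of clearance) increases to 2.9× activity: 0.18 × 2.9 = 0.522.
The remaining 34% of clearance is unaffected.
New clearance relative to baseline: 2.544 + 0.522 + 0.34 = 3.406.
Steady-state concentration ∝ 1/CL: new value = 43.2 / 3.406 = 13 μg/mL.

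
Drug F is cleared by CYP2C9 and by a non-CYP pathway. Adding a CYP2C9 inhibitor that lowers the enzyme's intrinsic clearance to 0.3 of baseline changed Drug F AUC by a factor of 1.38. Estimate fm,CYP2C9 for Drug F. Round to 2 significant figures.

0.39

Let fm be the CYP2C9 fraction. New clearance relative to baseline = fm × 0.3 + (1 − fm).
AUC ratio = 1 / (new CL fraction), so new CL fraction = 1 / 1.38 = 0.7246.
fm × 0.3 + 1 − fm = 0.7246  ⇒  fm × (0.3 − 1) = −0.2754  ⇒  fm = 0.39.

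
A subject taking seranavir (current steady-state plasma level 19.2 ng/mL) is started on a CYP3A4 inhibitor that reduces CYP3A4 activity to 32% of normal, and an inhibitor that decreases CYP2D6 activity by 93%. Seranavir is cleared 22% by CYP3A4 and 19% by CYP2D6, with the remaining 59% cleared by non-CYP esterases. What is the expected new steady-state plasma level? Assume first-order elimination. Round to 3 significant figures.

28.5 ng/mL

CYP3A4: 0.22 × 0.32 = 0.0704
CYP2D6: 0.19 × 0.07 = 0.0133
Other: 0.59 (unchanged)
CL_new/CL_old = 0.0704 + 0.0133 + 0.59 = 0.6737.
Steady-state plasma level ∝ 1/CL: new value = 19.2 / 0.6737 = 28.5 ng/mL.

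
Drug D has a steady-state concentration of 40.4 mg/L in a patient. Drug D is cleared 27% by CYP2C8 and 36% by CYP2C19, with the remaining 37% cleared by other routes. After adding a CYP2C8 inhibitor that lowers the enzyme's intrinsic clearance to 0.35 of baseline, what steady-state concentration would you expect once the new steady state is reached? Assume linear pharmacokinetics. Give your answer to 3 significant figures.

The CYP2C8 pathway (27% of clearance) drops to 0.35× activity: 0.27 × 0.35 = 0.0945.
CYP2C19 (36%) and the residual 37% are unaffected.
New clearance relative to baseline: 0.0945 + 0.36 + 0.37 = 0.8245.
New steady-state concentration = baseline ÷ relative clearance = 40.4 / 0.8245 = 49.0 mg/L.

49.0 mg/L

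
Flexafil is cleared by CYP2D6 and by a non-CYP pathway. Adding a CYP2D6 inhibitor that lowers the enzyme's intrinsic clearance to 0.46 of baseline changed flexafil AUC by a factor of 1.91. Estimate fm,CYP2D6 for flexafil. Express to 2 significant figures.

0.88

Let fm be the CYP2D6 fraction. New clearance relative to baseline = fm × 0.46 + (1 − fm).
AUC ratio = 1 / (new CL fraction), so new CL fraction = 1 / 1.91 = 0.5236.
fm × 0.46 + 1 − fm = 0.5236  ⇒  fm × (0.46 − 1) = −0.4764  ⇒  fm = 0.88.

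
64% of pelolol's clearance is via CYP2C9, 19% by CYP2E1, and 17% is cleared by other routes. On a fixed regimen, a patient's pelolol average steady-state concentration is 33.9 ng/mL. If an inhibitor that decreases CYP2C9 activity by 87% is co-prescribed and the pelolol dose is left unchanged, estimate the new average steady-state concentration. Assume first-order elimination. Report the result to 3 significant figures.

76.5 ng/mL

The CYP2C9 pathway (64% of clearance) is reduced to 0.13× activity: 0.64 × 0.13 = 0.0832.
CYP2E1 (19%) and the residual 17% are unaffected.
CL_new/CL_old = 0.0832 + 0.19 + 0.17 = 0.4432.
New average steady-state concentration = baseline ÷ relative clearance = 33.9 / 0.4432 = 76.5 ng/mL.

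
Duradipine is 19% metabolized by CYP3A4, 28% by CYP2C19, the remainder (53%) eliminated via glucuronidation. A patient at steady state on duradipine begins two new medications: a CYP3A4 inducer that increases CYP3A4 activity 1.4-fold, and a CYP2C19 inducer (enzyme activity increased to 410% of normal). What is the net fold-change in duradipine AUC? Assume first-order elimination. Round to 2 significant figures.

The CYP3A4 pathway (19% of clearance) increases to 1.4× activity: 0.19 × 1.4 = 0.266.
The CYP2C19 pathway (28% of clearance) is boosted to 4.1× activity: 0.28 × 4.1 = 1.148.
Non-CYP routes (53%) are unchanged.
Relative clearance = 0.266 + 1.148 + 0.53 = 1.944.
Net AUC ratio = 1 / 1.944 = 0.51.

0.51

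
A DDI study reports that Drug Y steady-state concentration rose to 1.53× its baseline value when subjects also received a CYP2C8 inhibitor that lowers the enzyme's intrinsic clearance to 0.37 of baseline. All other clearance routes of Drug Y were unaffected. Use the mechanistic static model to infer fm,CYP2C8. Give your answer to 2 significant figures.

0.55

Let fm be the CYP2C8 fraction. New clearance relative to baseline = fm × 0.37 + (1 − fm).
Steady-state concentration ratio = 1 / (new CL fraction), so new CL fraction = 1 / 1.53 = 0.6536.
fm × 0.37 + 1 − fm = 0.6536  ⇒  fm × (0.37 − 1) = −0.3464  ⇒  fm = 0.55.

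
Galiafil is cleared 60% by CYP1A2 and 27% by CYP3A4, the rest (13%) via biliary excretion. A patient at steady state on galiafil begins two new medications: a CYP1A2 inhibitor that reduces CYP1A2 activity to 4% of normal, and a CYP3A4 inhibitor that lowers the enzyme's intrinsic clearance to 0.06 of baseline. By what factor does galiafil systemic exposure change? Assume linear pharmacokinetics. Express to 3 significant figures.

5.88

The CYP1A2 pathway (60% of clearance) is reduced to 0.04× activity: 0.6 × 0.04 = 0.024.
The CYP3A4 pathway (27% of clearance) drops to 0.06× activity: 0.27 × 0.06 = 0.0162.
The remaining 13% of clearance is unaffected.
CL_new/CL_old = 0.024 + 0.0162 + 0.13 = 0.1702.
Because systemic exposure varies inversely with clearance, the combined effect is 1 / 0.1702 = 5.88.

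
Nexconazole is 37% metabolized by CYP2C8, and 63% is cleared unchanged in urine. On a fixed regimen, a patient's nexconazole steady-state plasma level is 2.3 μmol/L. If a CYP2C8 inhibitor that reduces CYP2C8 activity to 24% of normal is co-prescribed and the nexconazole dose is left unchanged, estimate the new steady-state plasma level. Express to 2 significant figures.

3.2 μmol/L

The CYP2C8 pathway (37% of clearance) falls to 0.24× activity: 0.37 × 0.24 = 0.0888.
The remaining 63% of clearance is unaffected.
CL_new/CL_old = 0.0888 + 0.63 = 0.7188.
With dosing unchanged, steady-state plasma level scales as 1/CL: 2.3 / 0.7188 = 3.2 μmol/L.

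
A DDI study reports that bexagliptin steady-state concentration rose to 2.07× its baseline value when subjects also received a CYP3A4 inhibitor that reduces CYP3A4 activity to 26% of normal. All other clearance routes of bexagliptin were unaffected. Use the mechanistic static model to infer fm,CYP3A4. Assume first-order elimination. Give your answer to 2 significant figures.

CL'/CL = 1 / 2.07 = 0.4831
0.26·fm + (1 − fm) = 0.4831
fm = (0.4831 − 1) / (0.26 − 1) = 0.70

0.70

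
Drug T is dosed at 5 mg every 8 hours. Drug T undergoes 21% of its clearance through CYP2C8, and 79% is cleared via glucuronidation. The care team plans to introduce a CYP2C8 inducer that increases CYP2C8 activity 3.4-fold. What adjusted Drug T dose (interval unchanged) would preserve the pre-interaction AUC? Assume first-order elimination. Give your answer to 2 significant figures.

The CYP2C8 pathway (21% of clearance) rises to 3.4× activity: 0.21 × 3.4 = 0.714.
The remaining 79% of clearance is unaffected.
Relative clearance = 0.714 + 0.79 = 1.504.
Css,avg = (dose rate)/CL, so holding Css fixed requires dose ∝ CL: 5 × 1.504 = 7.5 mg.

7.5 mg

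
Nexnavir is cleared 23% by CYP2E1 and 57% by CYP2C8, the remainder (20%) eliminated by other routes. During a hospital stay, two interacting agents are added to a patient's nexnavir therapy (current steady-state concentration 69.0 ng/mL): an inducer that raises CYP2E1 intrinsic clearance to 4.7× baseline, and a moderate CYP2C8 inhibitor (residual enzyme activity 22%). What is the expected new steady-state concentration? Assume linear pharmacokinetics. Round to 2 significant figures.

CYP2E1: 0.23 × 4.7 = 1.081
CYP2C8: 0.57 × 0.22 = 0.1254
Other: 0.2 (unchanged)
CL_new/CL_old = 1.081 + 0.1254 + 0.2 = 1.4064.
Steady-state concentration ∝ 1/CL: new value = 69.0 / 1.4064 = 49 ng/mL.

49 ng/mL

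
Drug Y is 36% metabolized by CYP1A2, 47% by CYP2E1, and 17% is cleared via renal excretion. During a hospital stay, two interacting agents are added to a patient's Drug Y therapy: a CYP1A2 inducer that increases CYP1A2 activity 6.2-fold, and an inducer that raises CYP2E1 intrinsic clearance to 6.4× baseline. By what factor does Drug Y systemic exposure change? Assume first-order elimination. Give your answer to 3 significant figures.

0.185

The CYP1A2 pathway (36% of clearance) rises to 6.2× activity: 0.36 × 6.2 = 2.232.
The CYP2E1 pathway (47% of clearance) increases to 6.4× activity: 0.47 × 6.4 = 3.008.
The remaining 17% of clearance is unaffected.
CL_new/CL_old = 2.232 + 3.008 + 0.17 = 5.41.
Because systemic exposure varies inversely with clearance, the combined effect is 1 / 5.41 = 0.185.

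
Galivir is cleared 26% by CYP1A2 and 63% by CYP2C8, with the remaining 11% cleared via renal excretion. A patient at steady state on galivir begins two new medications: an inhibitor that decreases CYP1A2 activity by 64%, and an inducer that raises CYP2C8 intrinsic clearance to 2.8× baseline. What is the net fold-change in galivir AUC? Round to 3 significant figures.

0.508

The CYP1A2 pathway (26% of clearance) drops to 0.36× activity: 0.26 × 0.36 = 0.0936.
The CYP2C8 pathway (63% of clearance) rises to 2.8× activity: 0.63 × 2.8 = 1.764.
The remaining 11% of clearance is unaffected.
Relative clearance = 0.0936 + 1.764 + 0.11 = 1.9676.
AUC ∝ 1/CL: fold-change = 1 / 1.9676 = 0.508.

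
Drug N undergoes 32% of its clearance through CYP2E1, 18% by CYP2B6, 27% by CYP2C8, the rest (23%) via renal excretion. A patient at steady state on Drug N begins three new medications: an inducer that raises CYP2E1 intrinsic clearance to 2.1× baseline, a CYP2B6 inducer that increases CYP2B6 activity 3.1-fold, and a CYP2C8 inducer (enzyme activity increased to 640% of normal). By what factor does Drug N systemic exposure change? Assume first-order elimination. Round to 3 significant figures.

0.314

The CYP2E1 pathway (32% of clearance) increases to 2.1× activity: 0.32 × 2.1 = 0.672.
The CYP2B6 pathway (18% of clearance) rises to 3.1× activity: 0.18 × 3.1 = 0.558.
The CYP2C8 pathway (27% of clearance) increases to 6.4× activity: 0.27 × 6.4 = 1.728.
The remaining 23% of clearance is unaffected.
CL_new/CL_old = 0.672 + 0.558 + 1.728 + 0.23 = 3.188.
Net systemic exposure ratio = 1 / 3.188 = 0.314.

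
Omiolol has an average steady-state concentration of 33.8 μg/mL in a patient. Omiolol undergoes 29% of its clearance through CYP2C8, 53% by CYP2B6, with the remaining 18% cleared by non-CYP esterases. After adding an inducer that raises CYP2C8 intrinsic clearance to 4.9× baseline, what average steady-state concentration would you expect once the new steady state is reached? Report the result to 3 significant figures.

15.9 μg/mL

CYP2C8: 0.29 × 4.9 = 1.421
CYP2B6: 0.53 (unchanged)
Other: 0.18 (unchanged)
Relative clearance = 1.421 + 0.53 + 0.18 = 2.131.
New average steady-state concentration = baseline ÷ relative clearance = 33.8 / 2.131 = 15.9 μg/mL.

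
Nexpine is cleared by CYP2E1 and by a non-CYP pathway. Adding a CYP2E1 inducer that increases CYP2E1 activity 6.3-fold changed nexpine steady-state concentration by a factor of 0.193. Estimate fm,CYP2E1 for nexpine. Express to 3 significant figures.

Let x = fm,CYP2E1. Because steady-state concentration ∝ 1/CL, relative clearance rose to 1/0.193 = 5.181.
Only the CYP2E1 route changed, so 5.181 = x·6.3 + (1 − x), giving x = 0.789.

0.789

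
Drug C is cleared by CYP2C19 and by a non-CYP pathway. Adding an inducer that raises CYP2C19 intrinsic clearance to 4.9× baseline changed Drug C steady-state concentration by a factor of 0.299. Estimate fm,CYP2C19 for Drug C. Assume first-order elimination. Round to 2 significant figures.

0.60

Let x = fm,CYP2C19. Because steady-state concentration ∝ 1/CL, relative clearance rose to 1/0.299 = 3.344.
Setting x·4.9 + (1 − x) = 3.344 and solving: x = (3.344 − 1)/(4.9 − 1) = 0.60.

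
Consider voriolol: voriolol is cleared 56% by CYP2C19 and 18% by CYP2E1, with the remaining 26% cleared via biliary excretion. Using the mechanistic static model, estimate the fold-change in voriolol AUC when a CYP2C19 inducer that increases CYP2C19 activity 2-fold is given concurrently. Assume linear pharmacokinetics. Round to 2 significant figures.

The CYP2C19 pathway (56% of clearance) rises to 2× activity: 0.56 × 2 = 1.12.
CYP2E1 (18%) and the residual 26% are unaffected.
New clearance relative to baseline: 1.12 + 0.18 + 0.26 = 1.56.
AUC ratio = CL_old/CL_new = 1 / 1.56 = 0.64.

0.64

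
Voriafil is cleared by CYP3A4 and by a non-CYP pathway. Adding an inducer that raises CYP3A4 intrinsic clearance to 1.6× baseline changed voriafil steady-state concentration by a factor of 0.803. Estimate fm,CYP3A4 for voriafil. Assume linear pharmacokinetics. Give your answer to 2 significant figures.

0.41

CL'/CL = 1 / 0.803 = 1.245
1.6·fm + (1 − fm) = 1.245
fm = (1.245 − 1) / (1.6 − 1) = 0.41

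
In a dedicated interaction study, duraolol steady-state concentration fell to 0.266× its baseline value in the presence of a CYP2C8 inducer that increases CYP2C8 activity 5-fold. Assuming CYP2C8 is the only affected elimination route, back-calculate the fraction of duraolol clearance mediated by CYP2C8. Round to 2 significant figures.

CL'/CL = 1 / 0.266 = 3.759
5·fm + (1 − fm) = 3.759
fm = (3.759 − 1) / (5 − 1) = 0.69

0.69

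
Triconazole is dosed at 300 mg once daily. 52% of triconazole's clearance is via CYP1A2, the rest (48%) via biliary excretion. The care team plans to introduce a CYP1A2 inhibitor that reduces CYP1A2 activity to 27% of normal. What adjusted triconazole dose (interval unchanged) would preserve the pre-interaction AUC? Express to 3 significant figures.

The CYP1A2 pathway (52% of clearance) falls to 0.27× activity: 0.52 × 0.27 = 0.1404.
Non-CYP routes (48%) are unchanged.
New clearance relative to baseline: 0.1404 + 0.48 = 0.6204.
Css,avg = (dose rate)/CL, so holding Css fixed requires dose ∝ CL: 300 × 0.6204 = 186 mg.

186 mg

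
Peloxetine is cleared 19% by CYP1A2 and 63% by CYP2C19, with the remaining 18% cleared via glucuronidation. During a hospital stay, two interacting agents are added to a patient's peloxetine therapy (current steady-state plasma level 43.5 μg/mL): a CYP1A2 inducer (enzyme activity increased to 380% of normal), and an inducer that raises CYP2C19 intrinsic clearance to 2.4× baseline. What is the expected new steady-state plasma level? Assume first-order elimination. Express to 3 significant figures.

The CYP1A2 pathway (19% of clearance) rises to 3.8× activity: 0.19 × 3.8 = 0.722.
The CYP2C19 pathway (63% of clearance) increases to 2.4× activity: 0.63 × 2.4 = 1.512.
Non-CYP routes (18%) are unchanged.
CL_new/CL_old = 0.722 + 1.512 + 0.18 = 2.414.
New steady-state plasma level = 43.5 / 2.414 = 18.0 μg/mL (concentration scales inversely with clearance).

18.0 μg/mL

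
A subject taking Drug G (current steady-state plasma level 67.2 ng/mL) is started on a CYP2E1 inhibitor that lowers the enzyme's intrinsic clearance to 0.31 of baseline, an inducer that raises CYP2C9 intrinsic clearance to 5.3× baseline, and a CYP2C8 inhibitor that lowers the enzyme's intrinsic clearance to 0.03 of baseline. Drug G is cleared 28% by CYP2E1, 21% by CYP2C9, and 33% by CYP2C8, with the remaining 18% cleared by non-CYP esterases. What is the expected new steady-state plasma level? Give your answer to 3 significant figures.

48.4 ng/mL

CYP2E1: 0.28 × 0.31 = 0.0868
CYP2C9: 0.21 × 5.3 = 1.113
CYP2C8: 0.33 × 0.03 = 0.0099
Other: 0.18 (unchanged)
Relative clearance = 0.0868 + 1.113 + 0.0099 + 0.18 = 1.3897.
Steady-state plasma level ∝ 1/CL: new value = 67.2 / 1.3897 = 48.4 ng/mL.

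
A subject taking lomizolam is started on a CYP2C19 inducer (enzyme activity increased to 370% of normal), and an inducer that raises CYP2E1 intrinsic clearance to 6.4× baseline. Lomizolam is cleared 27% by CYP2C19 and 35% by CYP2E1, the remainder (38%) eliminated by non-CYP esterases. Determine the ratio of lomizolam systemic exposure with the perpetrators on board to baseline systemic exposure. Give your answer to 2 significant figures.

CYP2C19: 0.27 × 3.7 = 0.999
CYP2E1: 0.35 × 6.4 = 2.24
Other: 0.38 (unchanged)
CL_new/CL_old = 0.999 + 2.24 + 0.38 = 3.619.
Because systemic exposure varies inversely with clearance, the combined effect is 1 / 3.619 = 0.28.

0.28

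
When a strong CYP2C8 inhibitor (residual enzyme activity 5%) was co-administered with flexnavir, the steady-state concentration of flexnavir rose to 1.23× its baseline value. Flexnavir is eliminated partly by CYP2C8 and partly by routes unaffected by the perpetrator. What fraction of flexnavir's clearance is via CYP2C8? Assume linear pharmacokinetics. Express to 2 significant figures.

0.20

Write x for the fraction cleared via CYP2C8. The observed steady-state concentration change means clearance fell to 1/1.23 = 0.813 of baseline.
Only the CYP2C8 route changed, so 0.813 = x·0.05 + (1 − x), giving x = 0.20.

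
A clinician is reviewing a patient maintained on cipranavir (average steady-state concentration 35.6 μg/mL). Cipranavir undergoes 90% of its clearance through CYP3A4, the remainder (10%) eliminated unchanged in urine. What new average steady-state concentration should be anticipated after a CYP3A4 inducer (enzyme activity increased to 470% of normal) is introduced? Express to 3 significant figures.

CYP3A4: 0.9 × 4.7 = 4.23
Other: 0.1 (unchanged)
Relative clearance = 4.23 + 0.1 = 4.33.
Average steady-state concentration ∝ 1/CL, so new value = 35.6 / 4.33 = 8.22 μg/mL.

8.22 μg/mL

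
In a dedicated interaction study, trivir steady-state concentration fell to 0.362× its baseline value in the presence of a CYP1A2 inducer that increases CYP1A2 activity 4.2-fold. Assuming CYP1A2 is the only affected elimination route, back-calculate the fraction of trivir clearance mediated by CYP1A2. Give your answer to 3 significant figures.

0.551

Write x for the fraction cleared via CYP1A2. The observed steady-state concentration change means clearance rose to 1/0.362 = 2.762 of baseline.
Setting x·4.2 + (1 − x) = 2.762 and solving: x = (2.762 − 1)/(4.2 − 1) = 0.551.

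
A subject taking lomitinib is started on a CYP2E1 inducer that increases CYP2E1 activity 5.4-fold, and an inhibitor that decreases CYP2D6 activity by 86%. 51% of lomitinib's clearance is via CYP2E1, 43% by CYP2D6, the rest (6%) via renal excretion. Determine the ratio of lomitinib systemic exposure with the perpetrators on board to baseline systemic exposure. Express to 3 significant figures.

0.348

CYP2E1: 0.51 × 5.4 = 2.754
CYP2D6: 0.43 × 0.14 = 0.0602
Other: 0.06 (unchanged)
New clearance relative to baseline: 2.754 + 0.0602 + 0.06 = 2.8742.
Because systemic exposure varies inversely with clearance, the combined effect is 1 / 2.8742 = 0.348.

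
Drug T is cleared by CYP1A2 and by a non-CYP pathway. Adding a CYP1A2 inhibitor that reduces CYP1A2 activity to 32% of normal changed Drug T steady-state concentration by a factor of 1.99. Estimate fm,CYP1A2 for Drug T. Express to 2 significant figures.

Write x for the fraction cleared via CYP1A2. The observed steady-state concentration change means clearance fell to 1/1.99 = 0.5025 of baseline.
Only the CYP1A2 route changed, so 0.5025 = x·0.32 + (1 − x), giving x = 0.73.

0.73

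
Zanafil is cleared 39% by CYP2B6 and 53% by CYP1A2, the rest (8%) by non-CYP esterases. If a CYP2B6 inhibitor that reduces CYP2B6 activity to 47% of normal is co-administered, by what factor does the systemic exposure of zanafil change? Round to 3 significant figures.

1.26

The CYP2B6 pathway (39% of clearance) falls to 0.47× activity: 0.39 × 0.47 = 0.1833.
CYP1A2 (53%) and the residual 8% are unaffected.
Relative clearance = 0.1833 + 0.53 + 0.08 = 0.7933.
Systemic exposure is inversely proportional to clearance, so the fold-change is 1 / 0.7933 = 1.26.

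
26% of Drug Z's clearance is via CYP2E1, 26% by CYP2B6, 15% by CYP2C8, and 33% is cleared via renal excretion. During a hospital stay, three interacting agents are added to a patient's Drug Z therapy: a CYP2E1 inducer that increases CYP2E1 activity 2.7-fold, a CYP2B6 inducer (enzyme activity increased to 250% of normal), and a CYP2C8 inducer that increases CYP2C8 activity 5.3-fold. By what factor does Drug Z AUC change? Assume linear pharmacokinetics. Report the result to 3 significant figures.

The CYP2E1 pathway (26% of clearance) is boosted to 2.7× activity: 0.26 × 2.7 = 0.702.
The CYP2B6 pathway (26% of clearance) increases to 2.5× activity: 0.26 × 2.5 = 0.65.
The CYP2C8 pathway (15% of clearance) is boosted to 5.3× activity: 0.15 × 5.3 = 0.795.
The remaining 33% of clearance is unaffected.
CL_new/CL_old = 0.702 + 0.65 + 0.795 + 0.33 = 2.477.
AUC ∝ 1/CL: fold-change = 1 / 2.477 = 0.404.

0.404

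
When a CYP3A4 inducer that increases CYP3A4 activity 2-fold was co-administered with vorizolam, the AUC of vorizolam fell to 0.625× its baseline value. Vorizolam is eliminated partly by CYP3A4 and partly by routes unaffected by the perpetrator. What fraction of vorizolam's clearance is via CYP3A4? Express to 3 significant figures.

Let fm be the CYP3A4 fraction. New clearance relative to baseline = fm × 2 + (1 − fm).
AUC ratio = 1 / (new CL fraction), so new CL fraction = 1 / 0.625 = 1.6.
fm × 2 + 1 − fm = 1.6  ⇒  fm × (2 − 1) = 0.6  ⇒  fm = 0.600.

0.600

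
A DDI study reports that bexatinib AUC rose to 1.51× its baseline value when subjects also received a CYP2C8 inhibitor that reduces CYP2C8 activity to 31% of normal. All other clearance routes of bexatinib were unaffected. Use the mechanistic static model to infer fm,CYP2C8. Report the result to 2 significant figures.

0.49

CL'/CL = 1 / 1.51 = 0.6623
0.31·fm + (1 − fm) = 0.6623
fm = (0.6623 − 1) / (0.31 − 1) = 0.49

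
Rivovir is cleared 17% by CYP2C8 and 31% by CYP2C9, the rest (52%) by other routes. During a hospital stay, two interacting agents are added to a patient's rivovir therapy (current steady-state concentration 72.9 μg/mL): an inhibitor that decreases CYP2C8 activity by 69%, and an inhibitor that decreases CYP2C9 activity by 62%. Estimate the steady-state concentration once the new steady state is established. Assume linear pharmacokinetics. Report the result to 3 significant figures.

106 μg/mL

The CYP2C8 pathway (17% of clearance) falls to 0.31× activity: 0.17 × 0.31 = 0.0527.
The CYP2C9 pathway (31% of clearance) drops to 0.38× activity: 0.31 × 0.38 = 0.1178.
Non-CYP routes (52%) are unchanged.
CL_new/CL_old = 0.0527 + 0.1178 + 0.52 = 0.6905.
Steady-state concentration ∝ 1/CL: new value = 72.9 / 0.6905 = 106 μg/mL.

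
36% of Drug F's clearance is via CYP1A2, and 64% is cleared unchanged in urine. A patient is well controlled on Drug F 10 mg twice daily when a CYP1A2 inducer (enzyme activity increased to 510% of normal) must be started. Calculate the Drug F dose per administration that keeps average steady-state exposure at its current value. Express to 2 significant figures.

The CYP1A2 pathway (36% of clearance) rises to 5.1× activity: 0.36 × 5.1 = 1.836.
The remaining 64% of clearance is unaffected.
New clearance relative to baseline: 1.836 + 0.64 = 2.476.
To maintain the same steady-state level, dose must scale with clearance: new dose = 10 × 2.476 = 25 mg.

25 mg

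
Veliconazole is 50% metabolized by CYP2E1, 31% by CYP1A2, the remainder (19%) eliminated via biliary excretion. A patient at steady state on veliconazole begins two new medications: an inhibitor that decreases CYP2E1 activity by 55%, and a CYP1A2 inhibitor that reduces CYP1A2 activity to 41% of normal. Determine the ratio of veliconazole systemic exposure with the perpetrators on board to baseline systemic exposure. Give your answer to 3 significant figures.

1.84

The CYP2E1 pathway (50% of clearance) falls to 0.45× activity: 0.5 × 0.45 = 0.225.
The CYP1A2 pathway (31% of clearance) drops to 0.41× activity: 0.31 × 0.41 = 0.1271.
Non-CYP routes (19%) are unchanged.
New clearance relative to baseline: 0.225 + 0.1271 + 0.19 = 0.5421.
Systemic exposure ∝ 1/CL: fold-change = 1 / 0.5421 = 1.84.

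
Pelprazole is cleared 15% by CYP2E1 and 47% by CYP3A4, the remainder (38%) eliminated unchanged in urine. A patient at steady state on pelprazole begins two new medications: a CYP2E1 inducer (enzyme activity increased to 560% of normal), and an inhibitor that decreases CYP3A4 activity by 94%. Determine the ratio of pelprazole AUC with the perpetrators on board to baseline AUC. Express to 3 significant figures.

The CYP2E1 pathway (15% of clearance) is boosted to 5.6× activity: 0.15 × 5.6 = 0.84.
The CYP3A4 pathway (47% of clearance) drops to 0.06× activity: 0.47 × 0.06 = 0.0282.
Non-CYP routes (38%) are unchanged.
Relative clearance = 0.84 + 0.0282 + 0.38 = 1.2482.
Net AUC ratio = 1 / 1.2482 = 0.801.

0.801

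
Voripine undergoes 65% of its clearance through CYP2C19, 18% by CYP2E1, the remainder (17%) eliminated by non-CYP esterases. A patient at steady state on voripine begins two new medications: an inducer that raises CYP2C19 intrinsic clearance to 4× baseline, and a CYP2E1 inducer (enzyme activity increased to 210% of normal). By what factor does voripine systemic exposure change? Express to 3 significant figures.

CYP2C19: 0.65 × 4 = 2.6
CYP2E1: 0.18 × 2.1 = 0.378
Other: 0.17 (unchanged)
CL_new/CL_old = 2.6 + 0.378 + 0.17 = 3.148.
Net systemic exposure ratio = 1 / 3.148 = 0.318.

0.318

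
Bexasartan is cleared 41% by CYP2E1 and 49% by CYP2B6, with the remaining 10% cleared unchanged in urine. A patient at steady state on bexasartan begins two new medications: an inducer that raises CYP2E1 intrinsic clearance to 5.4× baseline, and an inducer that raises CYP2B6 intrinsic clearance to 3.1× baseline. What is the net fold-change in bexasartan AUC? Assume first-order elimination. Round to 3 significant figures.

0.261

The CYP2E1 pathway (41% of clearance) increases to 5.4× activity: 0.41 × 5.4 = 2.214.
The CYP2B6 pathway (49% of clearance) rises to 3.1× activity: 0.49 × 3.1 = 1.519.
Non-CYP routes (10%) are unchanged.
Relative clearance = 2.214 + 1.519 + 0.1 = 3.833.
Net AUC ratio = 1 / 3.833 = 0.261.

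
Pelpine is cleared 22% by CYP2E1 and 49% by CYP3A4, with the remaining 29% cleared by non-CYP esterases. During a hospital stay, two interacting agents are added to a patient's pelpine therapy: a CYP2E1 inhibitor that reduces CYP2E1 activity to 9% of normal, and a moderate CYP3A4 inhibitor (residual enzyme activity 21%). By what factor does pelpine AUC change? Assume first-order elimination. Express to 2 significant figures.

The CYP2E1 pathway (22% of clearance) falls to 0.09× activity: 0.22 × 0.09 = 0.0198.
The CYP3A4 pathway (49% of clearance) falls to 0.21× activity: 0.49 × 0.21 = 0.1029.
Non-CYP routes (29%) are unchanged.
Relative clearance = 0.0198 + 0.1029 + 0.29 = 0.4127.
Because AUC varies inversely with clearance, the combined effect is 1 / 0.4127 = 2.4.

2.4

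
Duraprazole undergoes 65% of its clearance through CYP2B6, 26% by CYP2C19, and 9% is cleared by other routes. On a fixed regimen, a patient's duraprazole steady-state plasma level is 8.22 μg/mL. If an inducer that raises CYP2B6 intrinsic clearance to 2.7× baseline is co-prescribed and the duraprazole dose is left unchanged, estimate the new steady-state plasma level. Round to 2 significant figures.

3.9 μg/mL

The CYP2B6 pathway (65% of clearance) rises to 2.7× activity: 0.65 × 2.7 = 1.755.
CYP2C19 (26%) and the residual 9% are unaffected.
New clearance relative to baseline: 1.755 + 0.26 + 0.09 = 2.105.
Steady-state plasma level ∝ 1/CL, so new value = 8.22 / 2.105 = 3.9 μg/mL.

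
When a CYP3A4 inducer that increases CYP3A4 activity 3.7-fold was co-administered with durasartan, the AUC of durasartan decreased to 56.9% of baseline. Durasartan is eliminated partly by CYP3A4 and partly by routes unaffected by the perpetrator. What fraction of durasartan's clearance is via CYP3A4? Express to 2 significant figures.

0.28

CL'/CL = 1 / 0.569 = 1.757
3.7·fm + (1 − fm) = 1.757
fm = (1.757 − 1) / (3.7 − 1) = 0.28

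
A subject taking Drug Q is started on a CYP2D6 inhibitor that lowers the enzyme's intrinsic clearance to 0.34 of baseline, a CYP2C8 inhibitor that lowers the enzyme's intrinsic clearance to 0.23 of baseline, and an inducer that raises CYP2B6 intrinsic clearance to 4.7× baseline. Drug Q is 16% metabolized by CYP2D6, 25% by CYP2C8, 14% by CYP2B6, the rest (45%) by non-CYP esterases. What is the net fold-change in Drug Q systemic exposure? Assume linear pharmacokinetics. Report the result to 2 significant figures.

The CYP2D6 pathway (16% of clearance) is reduced to 0.34× activity: 0.16 × 0.34 = 0.0544.
The CYP2C8 pathway (25% of clearance) drops to 0.23× activity: 0.25 × 0.23 = 0.0575.
The CYP2B6 pathway (14% of clearance) increases to 4.7× activity: 0.14 × 4.7 = 0.658.
The remaining 45% of clearance is unaffected.
CL_new/CL_old = 0.0544 + 0.0575 + 0.658 + 0.45 = 1.2199.
Systemic exposure ∝ 1/CL: fold-change = 1 / 1.2199 = 0.82.

0.82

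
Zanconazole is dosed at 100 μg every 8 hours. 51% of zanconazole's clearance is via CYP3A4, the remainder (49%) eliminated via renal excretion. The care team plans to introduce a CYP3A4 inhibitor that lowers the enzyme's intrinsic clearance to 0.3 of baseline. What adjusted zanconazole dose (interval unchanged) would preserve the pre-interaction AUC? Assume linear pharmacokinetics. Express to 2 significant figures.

64 μg

The CYP3A4 pathway (51% of clearance) drops to 0.3× activity: 0.51 × 0.3 = 0.153.
The remaining 49% of clearance is unaffected.
Relative clearance = 0.153 + 0.49 = 0.643.
Exposure is unchanged when dose changes in proportion to clearance. New dose = 100 μg × 0.643 = 64 μg.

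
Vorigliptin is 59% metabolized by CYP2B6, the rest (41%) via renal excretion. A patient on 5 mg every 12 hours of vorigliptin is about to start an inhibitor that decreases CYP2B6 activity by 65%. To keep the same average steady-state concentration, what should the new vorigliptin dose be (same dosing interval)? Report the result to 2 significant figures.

3.1 mg

CYP2B6: 0.59 × 0.35 = 0.2065
Other: 0.41 (unchanged)
Relative clearance = 0.2065 + 0.41 = 0.6165.
Css,avg = (dose rate)/CL, so holding Css fixed requires dose ∝ CL: 5 × 0.6165 = 3.1 mg.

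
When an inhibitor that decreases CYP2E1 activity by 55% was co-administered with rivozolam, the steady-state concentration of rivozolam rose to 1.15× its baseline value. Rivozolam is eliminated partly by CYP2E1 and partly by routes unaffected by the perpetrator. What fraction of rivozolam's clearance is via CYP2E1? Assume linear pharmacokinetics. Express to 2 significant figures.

0.24

Let x = fm,CYP2E1. Because steady-state concentration ∝ 1/CL, relative clearance fell to 1/1.15 = 0.8696.
Only the CYP2E1 route changed, so 0.8696 = x·0.45 + (1 − x), giving x = 0.24.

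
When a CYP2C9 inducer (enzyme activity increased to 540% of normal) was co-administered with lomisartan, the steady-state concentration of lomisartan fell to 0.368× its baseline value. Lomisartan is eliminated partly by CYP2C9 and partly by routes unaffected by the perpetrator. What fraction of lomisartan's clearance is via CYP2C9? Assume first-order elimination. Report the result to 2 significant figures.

Let x = fm,CYP2C9. Because steady-state concentration ∝ 1/CL, relative clearance rose to 1/0.368 = 2.717.
Setting x·5.4 + (1 − x) = 2.717 and solving: x = (2.717 − 1)/(5.4 − 1) = 0.39.

0.39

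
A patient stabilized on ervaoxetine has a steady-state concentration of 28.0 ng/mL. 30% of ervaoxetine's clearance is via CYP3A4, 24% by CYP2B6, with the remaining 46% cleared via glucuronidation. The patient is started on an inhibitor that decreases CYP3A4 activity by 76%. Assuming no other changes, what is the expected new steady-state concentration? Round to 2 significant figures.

36 ng/mL

The CYP3A4 pathway (30% of clearance) is reduced to 0.24× activity: 0.3 × 0.24 = 0.072.
CYP2B6 (24%) and the residual 46% are unaffected.
CL_new/CL_old = 0.072 + 0.24 + 0.46 = 0.772.
Steady-state concentration ∝ 1/CL, so new value = 28.0 / 0.772 = 36 ng/mL.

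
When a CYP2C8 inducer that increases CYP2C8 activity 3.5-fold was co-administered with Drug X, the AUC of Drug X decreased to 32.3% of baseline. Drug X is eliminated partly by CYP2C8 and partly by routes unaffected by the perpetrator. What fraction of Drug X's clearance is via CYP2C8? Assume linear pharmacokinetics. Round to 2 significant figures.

CL'/CL = 1 / 0.323 = 3.096
3.5·fm + (1 − fm) = 3.096
fm = (3.096 − 1) / (3.5 − 1) = 0.84

0.84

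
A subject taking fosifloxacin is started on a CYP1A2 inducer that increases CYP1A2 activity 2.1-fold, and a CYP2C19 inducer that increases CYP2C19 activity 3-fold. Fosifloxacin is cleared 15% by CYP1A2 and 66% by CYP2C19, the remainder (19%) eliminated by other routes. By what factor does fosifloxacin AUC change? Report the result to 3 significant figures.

The CYP1A2 pathway (15% of clearance) rises to 2.1× activity: 0.15 × 2.1 = 0.315.
The CYP2C19 pathway (66% of clearance) rises to 3× activity: 0.66 × 3 = 1.98.
The remaining 19% of clearance is unaffected.
Relative clearance = 0.315 + 1.98 + 0.19 = 2.485.
Net AUC ratio = 1 / 2.485 = 0.402.

0.402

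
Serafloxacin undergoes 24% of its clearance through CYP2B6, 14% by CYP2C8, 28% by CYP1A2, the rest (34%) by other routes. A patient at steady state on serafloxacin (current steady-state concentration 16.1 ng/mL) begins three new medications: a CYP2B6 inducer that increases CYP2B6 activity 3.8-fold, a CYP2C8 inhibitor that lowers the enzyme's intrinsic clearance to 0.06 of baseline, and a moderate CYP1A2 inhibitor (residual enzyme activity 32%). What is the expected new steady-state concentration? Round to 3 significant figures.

The CYP2B6 pathway (24% of clearance) increases to 3.8× activity: 0.24 × 3.8 = 0.912.
The CYP2C8 pathway (14% of clearance) falls to 0.06× activity: 0.14 × 0.06 = 0.0084.
The CYP1A2 pathway (28% of clearance) drops to 0.32× activity: 0.28 × 0.32 = 0.0896.
The remaining 34% of clearance is unaffected.
Relative clearance = 0.912 + 0.0084 + 0.0896 + 0.34 = 1.35.
Dividing the baseline by the relative clearance: 16.1 / 1.35 = 11.9 ng/mL.

11.9 ng/mL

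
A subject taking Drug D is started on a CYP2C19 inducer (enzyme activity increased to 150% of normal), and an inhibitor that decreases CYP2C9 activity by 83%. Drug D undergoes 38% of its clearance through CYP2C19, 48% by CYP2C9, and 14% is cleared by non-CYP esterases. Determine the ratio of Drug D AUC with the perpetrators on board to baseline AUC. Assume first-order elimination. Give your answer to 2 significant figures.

The CYP2C19 pathway (38% of clearance) rises to 1.5× activity: 0.38 × 1.5 = 0.57.
The CYP2C9 pathway (48% of clearance) drops to 0.17× activity: 0.48 × 0.17 = 0.0816.
Non-CYP routes (14%) are unchanged.
Relative clearance = 0.57 + 0.0816 + 0.14 = 0.7916.
Net AUC ratio = 1 / 0.7916 = 1.3.

1.3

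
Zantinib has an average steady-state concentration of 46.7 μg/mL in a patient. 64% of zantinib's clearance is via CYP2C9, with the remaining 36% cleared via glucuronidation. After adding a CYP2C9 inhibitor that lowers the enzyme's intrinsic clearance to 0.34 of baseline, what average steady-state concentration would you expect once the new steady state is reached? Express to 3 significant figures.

80.9 μg/mL

CYP2C9: 0.64 × 0.34 = 0.2176
Other: 0.36 (unchanged)
Relative clearance = 0.2176 + 0.36 = 0.5776.
Average steady-state concentration ∝ 1/CL, so new value = 46.7 / 0.5776 = 80.9 μg/mL.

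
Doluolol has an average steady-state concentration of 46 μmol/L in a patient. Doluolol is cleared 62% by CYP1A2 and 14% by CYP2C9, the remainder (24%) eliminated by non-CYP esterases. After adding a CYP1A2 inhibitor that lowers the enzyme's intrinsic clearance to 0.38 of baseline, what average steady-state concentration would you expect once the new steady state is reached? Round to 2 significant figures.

75 μmol/L

CYP1A2: 0.62 × 0.38 = 0.2356
CYP2C9: 0.14 (unchanged)
Other: 0.24 (unchanged)
New clearance relative to baseline: 0.2356 + 0.14 + 0.24 = 0.6156.
With dosing unchanged, average steady-state concentration scales as 1/CL: 46 / 0.6156 = 75 μmol/L.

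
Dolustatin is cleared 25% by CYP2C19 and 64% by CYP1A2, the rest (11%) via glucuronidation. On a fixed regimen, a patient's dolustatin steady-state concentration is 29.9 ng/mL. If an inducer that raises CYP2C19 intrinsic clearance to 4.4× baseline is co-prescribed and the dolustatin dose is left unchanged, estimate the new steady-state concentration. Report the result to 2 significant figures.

16 ng/mL

The CYP2C19 pathway (25% of clearance) increases to 4.4× activity: 0.25 × 4.4 = 1.1.
CYP1A2 (64%) and the residual 11% are unaffected.
CL_new/CL_old = 1.1 + 0.64 + 0.11 = 1.85.
New steady-state concentration = baseline ÷ relative clearance = 29.9 / 1.85 = 16 ng/mL.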